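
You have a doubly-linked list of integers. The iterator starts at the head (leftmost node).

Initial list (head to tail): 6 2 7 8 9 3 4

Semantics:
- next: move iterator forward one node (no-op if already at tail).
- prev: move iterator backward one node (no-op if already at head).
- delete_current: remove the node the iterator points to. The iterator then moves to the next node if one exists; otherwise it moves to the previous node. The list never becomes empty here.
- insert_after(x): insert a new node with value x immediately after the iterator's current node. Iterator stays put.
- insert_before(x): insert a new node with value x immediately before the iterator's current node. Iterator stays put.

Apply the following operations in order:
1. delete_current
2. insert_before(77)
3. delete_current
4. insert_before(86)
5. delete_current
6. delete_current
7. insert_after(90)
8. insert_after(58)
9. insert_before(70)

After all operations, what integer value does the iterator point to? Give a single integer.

After 1 (delete_current): list=[2, 7, 8, 9, 3, 4] cursor@2
After 2 (insert_before(77)): list=[77, 2, 7, 8, 9, 3, 4] cursor@2
After 3 (delete_current): list=[77, 7, 8, 9, 3, 4] cursor@7
After 4 (insert_before(86)): list=[77, 86, 7, 8, 9, 3, 4] cursor@7
After 5 (delete_current): list=[77, 86, 8, 9, 3, 4] cursor@8
After 6 (delete_current): list=[77, 86, 9, 3, 4] cursor@9
After 7 (insert_after(90)): list=[77, 86, 9, 90, 3, 4] cursor@9
After 8 (insert_after(58)): list=[77, 86, 9, 58, 90, 3, 4] cursor@9
After 9 (insert_before(70)): list=[77, 86, 70, 9, 58, 90, 3, 4] cursor@9

Answer: 9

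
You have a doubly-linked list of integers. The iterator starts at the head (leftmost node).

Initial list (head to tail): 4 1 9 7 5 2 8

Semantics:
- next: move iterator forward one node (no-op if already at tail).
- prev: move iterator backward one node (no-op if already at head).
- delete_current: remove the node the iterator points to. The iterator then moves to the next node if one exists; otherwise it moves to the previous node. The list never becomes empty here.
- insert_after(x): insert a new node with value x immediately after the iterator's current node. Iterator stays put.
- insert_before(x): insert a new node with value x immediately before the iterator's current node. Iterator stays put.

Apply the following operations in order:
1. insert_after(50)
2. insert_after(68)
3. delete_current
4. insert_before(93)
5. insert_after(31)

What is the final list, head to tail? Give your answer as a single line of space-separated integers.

After 1 (insert_after(50)): list=[4, 50, 1, 9, 7, 5, 2, 8] cursor@4
After 2 (insert_after(68)): list=[4, 68, 50, 1, 9, 7, 5, 2, 8] cursor@4
After 3 (delete_current): list=[68, 50, 1, 9, 7, 5, 2, 8] cursor@68
After 4 (insert_before(93)): list=[93, 68, 50, 1, 9, 7, 5, 2, 8] cursor@68
After 5 (insert_after(31)): list=[93, 68, 31, 50, 1, 9, 7, 5, 2, 8] cursor@68

Answer: 93 68 31 50 1 9 7 5 2 8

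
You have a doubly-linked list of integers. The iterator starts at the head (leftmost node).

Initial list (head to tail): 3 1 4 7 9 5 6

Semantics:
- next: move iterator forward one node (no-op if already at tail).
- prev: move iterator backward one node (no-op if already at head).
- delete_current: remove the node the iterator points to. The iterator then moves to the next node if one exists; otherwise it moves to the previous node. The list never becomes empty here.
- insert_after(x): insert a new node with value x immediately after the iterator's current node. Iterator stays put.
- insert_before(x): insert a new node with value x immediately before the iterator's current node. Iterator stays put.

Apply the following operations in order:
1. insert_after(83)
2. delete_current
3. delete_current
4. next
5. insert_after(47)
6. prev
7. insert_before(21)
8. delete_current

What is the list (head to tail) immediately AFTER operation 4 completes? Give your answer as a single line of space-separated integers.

After 1 (insert_after(83)): list=[3, 83, 1, 4, 7, 9, 5, 6] cursor@3
After 2 (delete_current): list=[83, 1, 4, 7, 9, 5, 6] cursor@83
After 3 (delete_current): list=[1, 4, 7, 9, 5, 6] cursor@1
After 4 (next): list=[1, 4, 7, 9, 5, 6] cursor@4

Answer: 1 4 7 9 5 6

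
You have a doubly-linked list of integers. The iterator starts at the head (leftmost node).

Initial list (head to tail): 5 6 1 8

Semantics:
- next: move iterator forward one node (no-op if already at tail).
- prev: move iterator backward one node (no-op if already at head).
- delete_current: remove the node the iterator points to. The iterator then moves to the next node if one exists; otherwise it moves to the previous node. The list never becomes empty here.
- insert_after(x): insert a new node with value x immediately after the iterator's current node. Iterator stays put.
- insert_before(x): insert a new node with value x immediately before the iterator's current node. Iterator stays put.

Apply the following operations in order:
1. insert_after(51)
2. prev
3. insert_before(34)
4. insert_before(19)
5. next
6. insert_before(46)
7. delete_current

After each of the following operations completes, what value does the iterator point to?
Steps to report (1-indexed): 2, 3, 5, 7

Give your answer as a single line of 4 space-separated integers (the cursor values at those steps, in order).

After 1 (insert_after(51)): list=[5, 51, 6, 1, 8] cursor@5
After 2 (prev): list=[5, 51, 6, 1, 8] cursor@5
After 3 (insert_before(34)): list=[34, 5, 51, 6, 1, 8] cursor@5
After 4 (insert_before(19)): list=[34, 19, 5, 51, 6, 1, 8] cursor@5
After 5 (next): list=[34, 19, 5, 51, 6, 1, 8] cursor@51
After 6 (insert_before(46)): list=[34, 19, 5, 46, 51, 6, 1, 8] cursor@51
After 7 (delete_current): list=[34, 19, 5, 46, 6, 1, 8] cursor@6

Answer: 5 5 51 6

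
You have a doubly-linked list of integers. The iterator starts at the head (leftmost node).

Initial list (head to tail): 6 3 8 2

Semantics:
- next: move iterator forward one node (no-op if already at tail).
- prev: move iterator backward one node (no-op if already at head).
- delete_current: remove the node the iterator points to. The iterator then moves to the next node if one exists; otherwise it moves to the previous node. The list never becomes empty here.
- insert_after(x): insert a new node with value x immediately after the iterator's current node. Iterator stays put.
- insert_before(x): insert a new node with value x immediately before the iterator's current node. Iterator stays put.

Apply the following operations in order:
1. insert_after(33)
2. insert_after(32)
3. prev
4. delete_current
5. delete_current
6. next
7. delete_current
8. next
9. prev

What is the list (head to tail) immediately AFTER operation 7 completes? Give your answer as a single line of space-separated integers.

After 1 (insert_after(33)): list=[6, 33, 3, 8, 2] cursor@6
After 2 (insert_after(32)): list=[6, 32, 33, 3, 8, 2] cursor@6
After 3 (prev): list=[6, 32, 33, 3, 8, 2] cursor@6
After 4 (delete_current): list=[32, 33, 3, 8, 2] cursor@32
After 5 (delete_current): list=[33, 3, 8, 2] cursor@33
After 6 (next): list=[33, 3, 8, 2] cursor@3
After 7 (delete_current): list=[33, 8, 2] cursor@8

Answer: 33 8 2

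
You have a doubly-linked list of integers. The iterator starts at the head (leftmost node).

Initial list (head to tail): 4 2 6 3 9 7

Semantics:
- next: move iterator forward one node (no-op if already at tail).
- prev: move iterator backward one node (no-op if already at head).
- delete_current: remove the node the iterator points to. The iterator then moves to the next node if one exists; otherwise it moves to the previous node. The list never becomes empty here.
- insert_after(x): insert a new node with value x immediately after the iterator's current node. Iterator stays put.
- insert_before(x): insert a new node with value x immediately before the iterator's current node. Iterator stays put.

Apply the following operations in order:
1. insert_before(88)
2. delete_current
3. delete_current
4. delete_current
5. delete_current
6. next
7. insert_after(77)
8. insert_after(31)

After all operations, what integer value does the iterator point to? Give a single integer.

After 1 (insert_before(88)): list=[88, 4, 2, 6, 3, 9, 7] cursor@4
After 2 (delete_current): list=[88, 2, 6, 3, 9, 7] cursor@2
After 3 (delete_current): list=[88, 6, 3, 9, 7] cursor@6
After 4 (delete_current): list=[88, 3, 9, 7] cursor@3
After 5 (delete_current): list=[88, 9, 7] cursor@9
After 6 (next): list=[88, 9, 7] cursor@7
After 7 (insert_after(77)): list=[88, 9, 7, 77] cursor@7
After 8 (insert_after(31)): list=[88, 9, 7, 31, 77] cursor@7

Answer: 7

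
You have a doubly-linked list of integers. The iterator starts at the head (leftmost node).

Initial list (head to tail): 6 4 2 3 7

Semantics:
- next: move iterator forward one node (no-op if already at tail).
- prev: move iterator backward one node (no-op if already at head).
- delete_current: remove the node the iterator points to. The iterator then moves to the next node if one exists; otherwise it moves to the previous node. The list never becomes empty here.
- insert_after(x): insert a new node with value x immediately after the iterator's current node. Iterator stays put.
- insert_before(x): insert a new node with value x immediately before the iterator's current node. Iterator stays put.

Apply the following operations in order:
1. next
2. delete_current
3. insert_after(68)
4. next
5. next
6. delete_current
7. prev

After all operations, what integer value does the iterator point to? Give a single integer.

Answer: 68

Derivation:
After 1 (next): list=[6, 4, 2, 3, 7] cursor@4
After 2 (delete_current): list=[6, 2, 3, 7] cursor@2
After 3 (insert_after(68)): list=[6, 2, 68, 3, 7] cursor@2
After 4 (next): list=[6, 2, 68, 3, 7] cursor@68
After 5 (next): list=[6, 2, 68, 3, 7] cursor@3
After 6 (delete_current): list=[6, 2, 68, 7] cursor@7
After 7 (prev): list=[6, 2, 68, 7] cursor@68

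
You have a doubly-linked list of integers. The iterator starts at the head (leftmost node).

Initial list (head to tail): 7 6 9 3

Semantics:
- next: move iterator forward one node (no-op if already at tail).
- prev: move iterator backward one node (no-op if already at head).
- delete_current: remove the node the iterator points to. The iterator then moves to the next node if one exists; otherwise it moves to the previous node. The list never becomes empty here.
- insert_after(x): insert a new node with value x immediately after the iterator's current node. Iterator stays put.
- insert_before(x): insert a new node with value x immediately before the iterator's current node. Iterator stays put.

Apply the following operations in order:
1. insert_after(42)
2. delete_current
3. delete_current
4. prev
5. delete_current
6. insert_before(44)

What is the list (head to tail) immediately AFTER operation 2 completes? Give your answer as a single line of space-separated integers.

Answer: 42 6 9 3

Derivation:
After 1 (insert_after(42)): list=[7, 42, 6, 9, 3] cursor@7
After 2 (delete_current): list=[42, 6, 9, 3] cursor@42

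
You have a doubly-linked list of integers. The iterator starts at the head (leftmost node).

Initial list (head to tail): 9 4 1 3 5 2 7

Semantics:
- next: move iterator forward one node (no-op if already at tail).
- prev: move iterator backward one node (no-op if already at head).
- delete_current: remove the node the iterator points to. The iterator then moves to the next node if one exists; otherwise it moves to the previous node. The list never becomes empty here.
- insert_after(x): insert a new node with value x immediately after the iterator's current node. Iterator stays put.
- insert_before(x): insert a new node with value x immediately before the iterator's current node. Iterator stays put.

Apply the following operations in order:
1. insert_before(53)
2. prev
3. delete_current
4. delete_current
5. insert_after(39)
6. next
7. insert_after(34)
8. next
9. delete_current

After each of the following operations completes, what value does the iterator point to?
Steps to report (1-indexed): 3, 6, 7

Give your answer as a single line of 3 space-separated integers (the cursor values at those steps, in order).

After 1 (insert_before(53)): list=[53, 9, 4, 1, 3, 5, 2, 7] cursor@9
After 2 (prev): list=[53, 9, 4, 1, 3, 5, 2, 7] cursor@53
After 3 (delete_current): list=[9, 4, 1, 3, 5, 2, 7] cursor@9
After 4 (delete_current): list=[4, 1, 3, 5, 2, 7] cursor@4
After 5 (insert_after(39)): list=[4, 39, 1, 3, 5, 2, 7] cursor@4
After 6 (next): list=[4, 39, 1, 3, 5, 2, 7] cursor@39
After 7 (insert_after(34)): list=[4, 39, 34, 1, 3, 5, 2, 7] cursor@39
After 8 (next): list=[4, 39, 34, 1, 3, 5, 2, 7] cursor@34
After 9 (delete_current): list=[4, 39, 1, 3, 5, 2, 7] cursor@1

Answer: 9 39 39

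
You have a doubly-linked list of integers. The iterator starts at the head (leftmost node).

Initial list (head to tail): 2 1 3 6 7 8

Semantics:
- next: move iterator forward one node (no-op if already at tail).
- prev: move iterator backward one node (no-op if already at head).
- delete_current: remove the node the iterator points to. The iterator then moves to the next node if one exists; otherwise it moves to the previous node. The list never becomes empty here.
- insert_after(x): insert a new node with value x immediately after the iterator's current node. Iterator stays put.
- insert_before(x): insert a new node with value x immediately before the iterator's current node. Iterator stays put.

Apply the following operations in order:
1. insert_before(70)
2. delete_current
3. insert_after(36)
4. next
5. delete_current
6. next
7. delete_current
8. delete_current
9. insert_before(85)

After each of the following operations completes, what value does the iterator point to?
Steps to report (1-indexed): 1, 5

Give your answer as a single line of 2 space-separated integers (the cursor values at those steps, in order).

After 1 (insert_before(70)): list=[70, 2, 1, 3, 6, 7, 8] cursor@2
After 2 (delete_current): list=[70, 1, 3, 6, 7, 8] cursor@1
After 3 (insert_after(36)): list=[70, 1, 36, 3, 6, 7, 8] cursor@1
After 4 (next): list=[70, 1, 36, 3, 6, 7, 8] cursor@36
After 5 (delete_current): list=[70, 1, 3, 6, 7, 8] cursor@3
After 6 (next): list=[70, 1, 3, 6, 7, 8] cursor@6
After 7 (delete_current): list=[70, 1, 3, 7, 8] cursor@7
After 8 (delete_current): list=[70, 1, 3, 8] cursor@8
After 9 (insert_before(85)): list=[70, 1, 3, 85, 8] cursor@8

Answer: 2 3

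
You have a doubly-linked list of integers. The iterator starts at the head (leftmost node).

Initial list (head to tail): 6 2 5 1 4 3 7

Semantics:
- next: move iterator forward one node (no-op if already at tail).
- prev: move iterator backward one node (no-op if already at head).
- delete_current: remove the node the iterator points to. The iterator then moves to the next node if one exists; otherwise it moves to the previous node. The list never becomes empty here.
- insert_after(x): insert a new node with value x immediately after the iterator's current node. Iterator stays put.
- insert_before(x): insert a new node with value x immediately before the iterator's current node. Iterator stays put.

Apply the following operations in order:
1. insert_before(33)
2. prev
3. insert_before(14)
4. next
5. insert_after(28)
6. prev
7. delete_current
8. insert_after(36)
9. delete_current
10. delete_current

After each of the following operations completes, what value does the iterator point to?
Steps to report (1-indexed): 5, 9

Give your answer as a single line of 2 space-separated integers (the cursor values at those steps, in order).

After 1 (insert_before(33)): list=[33, 6, 2, 5, 1, 4, 3, 7] cursor@6
After 2 (prev): list=[33, 6, 2, 5, 1, 4, 3, 7] cursor@33
After 3 (insert_before(14)): list=[14, 33, 6, 2, 5, 1, 4, 3, 7] cursor@33
After 4 (next): list=[14, 33, 6, 2, 5, 1, 4, 3, 7] cursor@6
After 5 (insert_after(28)): list=[14, 33, 6, 28, 2, 5, 1, 4, 3, 7] cursor@6
After 6 (prev): list=[14, 33, 6, 28, 2, 5, 1, 4, 3, 7] cursor@33
After 7 (delete_current): list=[14, 6, 28, 2, 5, 1, 4, 3, 7] cursor@6
After 8 (insert_after(36)): list=[14, 6, 36, 28, 2, 5, 1, 4, 3, 7] cursor@6
After 9 (delete_current): list=[14, 36, 28, 2, 5, 1, 4, 3, 7] cursor@36
After 10 (delete_current): list=[14, 28, 2, 5, 1, 4, 3, 7] cursor@28

Answer: 6 36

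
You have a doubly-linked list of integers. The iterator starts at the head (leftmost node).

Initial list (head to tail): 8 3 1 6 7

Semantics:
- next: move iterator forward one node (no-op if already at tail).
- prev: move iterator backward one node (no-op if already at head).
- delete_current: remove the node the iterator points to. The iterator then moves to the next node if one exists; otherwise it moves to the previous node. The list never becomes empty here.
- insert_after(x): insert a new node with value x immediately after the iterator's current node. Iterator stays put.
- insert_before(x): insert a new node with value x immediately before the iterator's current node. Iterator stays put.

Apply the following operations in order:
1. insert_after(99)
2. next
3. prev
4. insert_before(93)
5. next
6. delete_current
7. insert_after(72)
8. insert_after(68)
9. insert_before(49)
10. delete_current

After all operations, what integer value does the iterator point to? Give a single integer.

Answer: 68

Derivation:
After 1 (insert_after(99)): list=[8, 99, 3, 1, 6, 7] cursor@8
After 2 (next): list=[8, 99, 3, 1, 6, 7] cursor@99
After 3 (prev): list=[8, 99, 3, 1, 6, 7] cursor@8
After 4 (insert_before(93)): list=[93, 8, 99, 3, 1, 6, 7] cursor@8
After 5 (next): list=[93, 8, 99, 3, 1, 6, 7] cursor@99
After 6 (delete_current): list=[93, 8, 3, 1, 6, 7] cursor@3
After 7 (insert_after(72)): list=[93, 8, 3, 72, 1, 6, 7] cursor@3
After 8 (insert_after(68)): list=[93, 8, 3, 68, 72, 1, 6, 7] cursor@3
After 9 (insert_before(49)): list=[93, 8, 49, 3, 68, 72, 1, 6, 7] cursor@3
After 10 (delete_current): list=[93, 8, 49, 68, 72, 1, 6, 7] cursor@68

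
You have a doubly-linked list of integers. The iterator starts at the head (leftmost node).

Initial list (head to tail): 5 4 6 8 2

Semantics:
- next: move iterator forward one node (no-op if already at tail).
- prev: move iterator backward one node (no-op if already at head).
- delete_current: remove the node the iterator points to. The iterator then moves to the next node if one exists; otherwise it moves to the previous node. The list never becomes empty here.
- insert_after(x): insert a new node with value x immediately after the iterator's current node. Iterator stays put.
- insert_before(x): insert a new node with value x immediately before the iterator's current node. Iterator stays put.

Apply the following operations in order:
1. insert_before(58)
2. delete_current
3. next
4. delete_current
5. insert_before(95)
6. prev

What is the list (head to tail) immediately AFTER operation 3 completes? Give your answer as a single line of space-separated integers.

After 1 (insert_before(58)): list=[58, 5, 4, 6, 8, 2] cursor@5
After 2 (delete_current): list=[58, 4, 6, 8, 2] cursor@4
After 3 (next): list=[58, 4, 6, 8, 2] cursor@6

Answer: 58 4 6 8 2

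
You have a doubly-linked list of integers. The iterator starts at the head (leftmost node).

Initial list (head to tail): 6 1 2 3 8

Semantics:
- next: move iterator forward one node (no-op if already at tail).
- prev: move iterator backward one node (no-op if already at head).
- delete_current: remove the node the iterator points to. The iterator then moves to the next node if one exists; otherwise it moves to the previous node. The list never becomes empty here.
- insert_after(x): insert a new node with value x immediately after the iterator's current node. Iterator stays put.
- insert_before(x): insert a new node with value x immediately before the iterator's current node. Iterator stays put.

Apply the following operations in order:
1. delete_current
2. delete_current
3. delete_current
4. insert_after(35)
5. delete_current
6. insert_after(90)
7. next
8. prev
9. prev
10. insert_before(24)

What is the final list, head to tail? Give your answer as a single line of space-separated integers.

Answer: 24 35 90 8

Derivation:
After 1 (delete_current): list=[1, 2, 3, 8] cursor@1
After 2 (delete_current): list=[2, 3, 8] cursor@2
After 3 (delete_current): list=[3, 8] cursor@3
After 4 (insert_after(35)): list=[3, 35, 8] cursor@3
After 5 (delete_current): list=[35, 8] cursor@35
After 6 (insert_after(90)): list=[35, 90, 8] cursor@35
After 7 (next): list=[35, 90, 8] cursor@90
After 8 (prev): list=[35, 90, 8] cursor@35
After 9 (prev): list=[35, 90, 8] cursor@35
After 10 (insert_before(24)): list=[24, 35, 90, 8] cursor@35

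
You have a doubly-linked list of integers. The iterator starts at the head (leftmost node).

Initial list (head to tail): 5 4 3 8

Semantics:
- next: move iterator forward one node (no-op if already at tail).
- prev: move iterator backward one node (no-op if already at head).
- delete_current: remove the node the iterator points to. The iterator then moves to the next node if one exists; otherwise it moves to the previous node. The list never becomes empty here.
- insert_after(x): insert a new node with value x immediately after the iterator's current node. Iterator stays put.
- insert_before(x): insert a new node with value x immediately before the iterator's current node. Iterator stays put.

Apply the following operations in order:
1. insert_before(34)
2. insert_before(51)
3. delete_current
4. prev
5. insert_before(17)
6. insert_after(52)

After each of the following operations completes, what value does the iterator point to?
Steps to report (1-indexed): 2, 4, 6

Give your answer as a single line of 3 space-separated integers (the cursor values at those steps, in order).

Answer: 5 51 51

Derivation:
After 1 (insert_before(34)): list=[34, 5, 4, 3, 8] cursor@5
After 2 (insert_before(51)): list=[34, 51, 5, 4, 3, 8] cursor@5
After 3 (delete_current): list=[34, 51, 4, 3, 8] cursor@4
After 4 (prev): list=[34, 51, 4, 3, 8] cursor@51
After 5 (insert_before(17)): list=[34, 17, 51, 4, 3, 8] cursor@51
After 6 (insert_after(52)): list=[34, 17, 51, 52, 4, 3, 8] cursor@51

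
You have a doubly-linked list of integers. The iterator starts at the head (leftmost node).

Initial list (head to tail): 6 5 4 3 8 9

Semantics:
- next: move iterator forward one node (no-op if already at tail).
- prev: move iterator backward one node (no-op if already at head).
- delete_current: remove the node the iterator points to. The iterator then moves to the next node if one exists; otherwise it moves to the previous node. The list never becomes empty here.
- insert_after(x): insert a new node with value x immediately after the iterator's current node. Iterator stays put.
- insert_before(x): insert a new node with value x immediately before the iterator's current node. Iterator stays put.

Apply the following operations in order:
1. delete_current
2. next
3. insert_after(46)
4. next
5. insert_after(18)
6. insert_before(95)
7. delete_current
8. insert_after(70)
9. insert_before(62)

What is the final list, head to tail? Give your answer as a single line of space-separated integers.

After 1 (delete_current): list=[5, 4, 3, 8, 9] cursor@5
After 2 (next): list=[5, 4, 3, 8, 9] cursor@4
After 3 (insert_after(46)): list=[5, 4, 46, 3, 8, 9] cursor@4
After 4 (next): list=[5, 4, 46, 3, 8, 9] cursor@46
After 5 (insert_after(18)): list=[5, 4, 46, 18, 3, 8, 9] cursor@46
After 6 (insert_before(95)): list=[5, 4, 95, 46, 18, 3, 8, 9] cursor@46
After 7 (delete_current): list=[5, 4, 95, 18, 3, 8, 9] cursor@18
After 8 (insert_after(70)): list=[5, 4, 95, 18, 70, 3, 8, 9] cursor@18
After 9 (insert_before(62)): list=[5, 4, 95, 62, 18, 70, 3, 8, 9] cursor@18

Answer: 5 4 95 62 18 70 3 8 9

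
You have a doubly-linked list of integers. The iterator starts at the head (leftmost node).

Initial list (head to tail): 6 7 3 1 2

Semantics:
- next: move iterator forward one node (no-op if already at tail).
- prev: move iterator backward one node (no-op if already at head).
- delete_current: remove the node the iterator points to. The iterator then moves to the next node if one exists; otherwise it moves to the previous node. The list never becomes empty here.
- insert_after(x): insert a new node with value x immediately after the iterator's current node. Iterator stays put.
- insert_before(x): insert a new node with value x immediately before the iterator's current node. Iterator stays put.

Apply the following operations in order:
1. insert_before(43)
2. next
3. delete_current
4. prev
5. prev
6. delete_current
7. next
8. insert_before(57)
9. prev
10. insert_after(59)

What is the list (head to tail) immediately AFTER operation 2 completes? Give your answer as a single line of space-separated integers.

After 1 (insert_before(43)): list=[43, 6, 7, 3, 1, 2] cursor@6
After 2 (next): list=[43, 6, 7, 3, 1, 2] cursor@7

Answer: 43 6 7 3 1 2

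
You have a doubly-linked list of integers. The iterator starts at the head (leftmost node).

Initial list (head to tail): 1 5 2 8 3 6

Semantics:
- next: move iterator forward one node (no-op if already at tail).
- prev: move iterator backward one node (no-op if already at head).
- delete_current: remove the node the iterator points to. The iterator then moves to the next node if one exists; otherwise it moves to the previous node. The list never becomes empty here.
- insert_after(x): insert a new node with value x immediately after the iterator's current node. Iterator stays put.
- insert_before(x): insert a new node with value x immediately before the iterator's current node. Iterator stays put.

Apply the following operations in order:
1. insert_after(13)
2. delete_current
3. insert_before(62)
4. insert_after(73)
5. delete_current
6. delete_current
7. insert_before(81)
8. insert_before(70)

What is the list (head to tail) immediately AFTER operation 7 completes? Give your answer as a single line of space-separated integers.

After 1 (insert_after(13)): list=[1, 13, 5, 2, 8, 3, 6] cursor@1
After 2 (delete_current): list=[13, 5, 2, 8, 3, 6] cursor@13
After 3 (insert_before(62)): list=[62, 13, 5, 2, 8, 3, 6] cursor@13
After 4 (insert_after(73)): list=[62, 13, 73, 5, 2, 8, 3, 6] cursor@13
After 5 (delete_current): list=[62, 73, 5, 2, 8, 3, 6] cursor@73
After 6 (delete_current): list=[62, 5, 2, 8, 3, 6] cursor@5
After 7 (insert_before(81)): list=[62, 81, 5, 2, 8, 3, 6] cursor@5

Answer: 62 81 5 2 8 3 6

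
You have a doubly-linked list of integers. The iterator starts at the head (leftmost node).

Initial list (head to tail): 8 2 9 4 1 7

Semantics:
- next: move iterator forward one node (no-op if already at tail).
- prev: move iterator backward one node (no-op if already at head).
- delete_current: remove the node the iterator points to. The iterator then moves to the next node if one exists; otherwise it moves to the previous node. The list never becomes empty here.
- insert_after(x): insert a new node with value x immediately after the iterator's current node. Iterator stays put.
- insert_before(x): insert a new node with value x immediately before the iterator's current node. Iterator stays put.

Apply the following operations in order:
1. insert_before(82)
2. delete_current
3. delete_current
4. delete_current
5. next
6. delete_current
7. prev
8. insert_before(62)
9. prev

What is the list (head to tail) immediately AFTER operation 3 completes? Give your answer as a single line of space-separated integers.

Answer: 82 9 4 1 7

Derivation:
After 1 (insert_before(82)): list=[82, 8, 2, 9, 4, 1, 7] cursor@8
After 2 (delete_current): list=[82, 2, 9, 4, 1, 7] cursor@2
After 3 (delete_current): list=[82, 9, 4, 1, 7] cursor@9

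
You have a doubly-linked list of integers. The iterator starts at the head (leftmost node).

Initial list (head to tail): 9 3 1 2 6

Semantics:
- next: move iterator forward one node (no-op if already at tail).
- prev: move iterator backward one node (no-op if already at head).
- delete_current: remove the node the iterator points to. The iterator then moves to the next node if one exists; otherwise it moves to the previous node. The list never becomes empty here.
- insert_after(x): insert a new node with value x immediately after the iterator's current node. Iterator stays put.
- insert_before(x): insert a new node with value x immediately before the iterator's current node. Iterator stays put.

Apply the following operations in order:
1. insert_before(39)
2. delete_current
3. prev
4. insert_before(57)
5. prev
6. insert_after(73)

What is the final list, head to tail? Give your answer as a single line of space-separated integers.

After 1 (insert_before(39)): list=[39, 9, 3, 1, 2, 6] cursor@9
After 2 (delete_current): list=[39, 3, 1, 2, 6] cursor@3
After 3 (prev): list=[39, 3, 1, 2, 6] cursor@39
After 4 (insert_before(57)): list=[57, 39, 3, 1, 2, 6] cursor@39
After 5 (prev): list=[57, 39, 3, 1, 2, 6] cursor@57
After 6 (insert_after(73)): list=[57, 73, 39, 3, 1, 2, 6] cursor@57

Answer: 57 73 39 3 1 2 6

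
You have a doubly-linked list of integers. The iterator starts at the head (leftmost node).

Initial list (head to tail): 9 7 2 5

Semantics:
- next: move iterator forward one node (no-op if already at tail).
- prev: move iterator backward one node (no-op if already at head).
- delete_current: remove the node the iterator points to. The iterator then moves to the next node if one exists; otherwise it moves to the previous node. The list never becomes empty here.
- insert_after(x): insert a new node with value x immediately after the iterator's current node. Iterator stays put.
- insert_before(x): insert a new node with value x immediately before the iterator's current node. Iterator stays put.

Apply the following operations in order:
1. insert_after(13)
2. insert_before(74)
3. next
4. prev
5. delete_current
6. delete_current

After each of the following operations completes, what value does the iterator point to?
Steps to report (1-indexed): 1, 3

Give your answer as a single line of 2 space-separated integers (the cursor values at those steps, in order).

After 1 (insert_after(13)): list=[9, 13, 7, 2, 5] cursor@9
After 2 (insert_before(74)): list=[74, 9, 13, 7, 2, 5] cursor@9
After 3 (next): list=[74, 9, 13, 7, 2, 5] cursor@13
After 4 (prev): list=[74, 9, 13, 7, 2, 5] cursor@9
After 5 (delete_current): list=[74, 13, 7, 2, 5] cursor@13
After 6 (delete_current): list=[74, 7, 2, 5] cursor@7

Answer: 9 13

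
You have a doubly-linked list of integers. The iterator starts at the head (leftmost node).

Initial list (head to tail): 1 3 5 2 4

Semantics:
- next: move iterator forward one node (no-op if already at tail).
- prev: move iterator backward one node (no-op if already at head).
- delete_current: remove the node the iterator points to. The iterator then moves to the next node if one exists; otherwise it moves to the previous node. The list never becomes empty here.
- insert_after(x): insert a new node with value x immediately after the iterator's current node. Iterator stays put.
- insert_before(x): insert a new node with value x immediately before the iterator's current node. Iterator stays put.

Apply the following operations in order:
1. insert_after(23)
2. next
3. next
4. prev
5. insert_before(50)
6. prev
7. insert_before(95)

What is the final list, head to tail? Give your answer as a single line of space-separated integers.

Answer: 1 95 50 23 3 5 2 4

Derivation:
After 1 (insert_after(23)): list=[1, 23, 3, 5, 2, 4] cursor@1
After 2 (next): list=[1, 23, 3, 5, 2, 4] cursor@23
After 3 (next): list=[1, 23, 3, 5, 2, 4] cursor@3
After 4 (prev): list=[1, 23, 3, 5, 2, 4] cursor@23
After 5 (insert_before(50)): list=[1, 50, 23, 3, 5, 2, 4] cursor@23
After 6 (prev): list=[1, 50, 23, 3, 5, 2, 4] cursor@50
After 7 (insert_before(95)): list=[1, 95, 50, 23, 3, 5, 2, 4] cursor@50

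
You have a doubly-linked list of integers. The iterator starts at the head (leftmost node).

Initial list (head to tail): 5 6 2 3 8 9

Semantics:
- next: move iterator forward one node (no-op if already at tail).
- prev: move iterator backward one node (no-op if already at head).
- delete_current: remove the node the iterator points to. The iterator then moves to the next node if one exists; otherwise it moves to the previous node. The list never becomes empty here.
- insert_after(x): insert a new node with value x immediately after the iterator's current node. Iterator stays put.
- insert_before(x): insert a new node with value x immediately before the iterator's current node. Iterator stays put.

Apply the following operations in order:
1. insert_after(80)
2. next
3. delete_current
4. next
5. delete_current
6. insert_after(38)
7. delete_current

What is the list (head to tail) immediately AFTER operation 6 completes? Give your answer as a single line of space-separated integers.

After 1 (insert_after(80)): list=[5, 80, 6, 2, 3, 8, 9] cursor@5
After 2 (next): list=[5, 80, 6, 2, 3, 8, 9] cursor@80
After 3 (delete_current): list=[5, 6, 2, 3, 8, 9] cursor@6
After 4 (next): list=[5, 6, 2, 3, 8, 9] cursor@2
After 5 (delete_current): list=[5, 6, 3, 8, 9] cursor@3
After 6 (insert_after(38)): list=[5, 6, 3, 38, 8, 9] cursor@3

Answer: 5 6 3 38 8 9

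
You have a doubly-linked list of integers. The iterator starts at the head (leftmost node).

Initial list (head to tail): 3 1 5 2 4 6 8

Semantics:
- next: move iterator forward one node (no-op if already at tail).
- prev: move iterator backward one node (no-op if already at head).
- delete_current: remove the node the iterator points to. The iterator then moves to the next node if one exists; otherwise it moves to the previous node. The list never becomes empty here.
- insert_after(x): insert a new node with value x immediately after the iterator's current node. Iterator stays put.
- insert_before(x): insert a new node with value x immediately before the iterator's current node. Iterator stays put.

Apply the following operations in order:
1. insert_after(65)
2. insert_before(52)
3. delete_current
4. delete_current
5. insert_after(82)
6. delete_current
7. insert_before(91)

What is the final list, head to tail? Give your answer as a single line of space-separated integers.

Answer: 52 91 82 5 2 4 6 8

Derivation:
After 1 (insert_after(65)): list=[3, 65, 1, 5, 2, 4, 6, 8] cursor@3
After 2 (insert_before(52)): list=[52, 3, 65, 1, 5, 2, 4, 6, 8] cursor@3
After 3 (delete_current): list=[52, 65, 1, 5, 2, 4, 6, 8] cursor@65
After 4 (delete_current): list=[52, 1, 5, 2, 4, 6, 8] cursor@1
After 5 (insert_after(82)): list=[52, 1, 82, 5, 2, 4, 6, 8] cursor@1
After 6 (delete_current): list=[52, 82, 5, 2, 4, 6, 8] cursor@82
After 7 (insert_before(91)): list=[52, 91, 82, 5, 2, 4, 6, 8] cursor@82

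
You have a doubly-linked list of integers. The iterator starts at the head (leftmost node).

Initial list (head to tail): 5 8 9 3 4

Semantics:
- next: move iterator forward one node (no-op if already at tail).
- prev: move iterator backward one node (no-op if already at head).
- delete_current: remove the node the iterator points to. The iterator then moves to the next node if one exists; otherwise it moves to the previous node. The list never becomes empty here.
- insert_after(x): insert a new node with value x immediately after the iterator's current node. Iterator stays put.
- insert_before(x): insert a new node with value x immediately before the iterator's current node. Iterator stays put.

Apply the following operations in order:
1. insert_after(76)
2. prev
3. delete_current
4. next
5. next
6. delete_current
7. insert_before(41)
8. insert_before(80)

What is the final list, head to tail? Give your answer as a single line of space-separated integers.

After 1 (insert_after(76)): list=[5, 76, 8, 9, 3, 4] cursor@5
After 2 (prev): list=[5, 76, 8, 9, 3, 4] cursor@5
After 3 (delete_current): list=[76, 8, 9, 3, 4] cursor@76
After 4 (next): list=[76, 8, 9, 3, 4] cursor@8
After 5 (next): list=[76, 8, 9, 3, 4] cursor@9
After 6 (delete_current): list=[76, 8, 3, 4] cursor@3
After 7 (insert_before(41)): list=[76, 8, 41, 3, 4] cursor@3
After 8 (insert_before(80)): list=[76, 8, 41, 80, 3, 4] cursor@3

Answer: 76 8 41 80 3 4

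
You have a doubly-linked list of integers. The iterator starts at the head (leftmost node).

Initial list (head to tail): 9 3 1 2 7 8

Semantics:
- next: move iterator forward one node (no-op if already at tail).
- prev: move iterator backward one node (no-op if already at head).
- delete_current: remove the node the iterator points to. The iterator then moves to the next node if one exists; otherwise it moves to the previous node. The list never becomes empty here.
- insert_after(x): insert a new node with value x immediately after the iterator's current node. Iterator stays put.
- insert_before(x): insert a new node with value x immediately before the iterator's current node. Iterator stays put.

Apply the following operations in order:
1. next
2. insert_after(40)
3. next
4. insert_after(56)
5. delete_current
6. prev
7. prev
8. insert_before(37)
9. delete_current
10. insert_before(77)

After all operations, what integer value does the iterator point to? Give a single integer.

Answer: 3

Derivation:
After 1 (next): list=[9, 3, 1, 2, 7, 8] cursor@3
After 2 (insert_after(40)): list=[9, 3, 40, 1, 2, 7, 8] cursor@3
After 3 (next): list=[9, 3, 40, 1, 2, 7, 8] cursor@40
After 4 (insert_after(56)): list=[9, 3, 40, 56, 1, 2, 7, 8] cursor@40
After 5 (delete_current): list=[9, 3, 56, 1, 2, 7, 8] cursor@56
After 6 (prev): list=[9, 3, 56, 1, 2, 7, 8] cursor@3
After 7 (prev): list=[9, 3, 56, 1, 2, 7, 8] cursor@9
After 8 (insert_before(37)): list=[37, 9, 3, 56, 1, 2, 7, 8] cursor@9
After 9 (delete_current): list=[37, 3, 56, 1, 2, 7, 8] cursor@3
After 10 (insert_before(77)): list=[37, 77, 3, 56, 1, 2, 7, 8] cursor@3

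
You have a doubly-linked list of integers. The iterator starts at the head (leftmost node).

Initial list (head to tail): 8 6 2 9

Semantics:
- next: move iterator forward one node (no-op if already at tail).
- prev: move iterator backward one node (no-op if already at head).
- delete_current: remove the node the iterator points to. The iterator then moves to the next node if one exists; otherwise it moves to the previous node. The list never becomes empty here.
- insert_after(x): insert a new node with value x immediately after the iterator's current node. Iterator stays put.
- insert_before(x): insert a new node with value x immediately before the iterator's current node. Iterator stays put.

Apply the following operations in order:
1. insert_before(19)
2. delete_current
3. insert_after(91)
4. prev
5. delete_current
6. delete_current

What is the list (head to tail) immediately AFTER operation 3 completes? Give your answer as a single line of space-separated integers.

Answer: 19 6 91 2 9

Derivation:
After 1 (insert_before(19)): list=[19, 8, 6, 2, 9] cursor@8
After 2 (delete_current): list=[19, 6, 2, 9] cursor@6
After 3 (insert_after(91)): list=[19, 6, 91, 2, 9] cursor@6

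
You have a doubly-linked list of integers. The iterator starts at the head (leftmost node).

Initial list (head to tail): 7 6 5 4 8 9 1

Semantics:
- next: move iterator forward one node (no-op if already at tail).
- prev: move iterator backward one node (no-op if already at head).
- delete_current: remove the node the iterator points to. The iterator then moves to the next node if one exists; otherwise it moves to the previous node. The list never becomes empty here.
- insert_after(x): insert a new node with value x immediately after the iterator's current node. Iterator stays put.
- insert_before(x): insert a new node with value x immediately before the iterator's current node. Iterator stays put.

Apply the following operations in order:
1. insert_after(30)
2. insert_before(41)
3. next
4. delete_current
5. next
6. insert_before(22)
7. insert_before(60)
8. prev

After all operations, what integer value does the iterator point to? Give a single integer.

Answer: 60

Derivation:
After 1 (insert_after(30)): list=[7, 30, 6, 5, 4, 8, 9, 1] cursor@7
After 2 (insert_before(41)): list=[41, 7, 30, 6, 5, 4, 8, 9, 1] cursor@7
After 3 (next): list=[41, 7, 30, 6, 5, 4, 8, 9, 1] cursor@30
After 4 (delete_current): list=[41, 7, 6, 5, 4, 8, 9, 1] cursor@6
After 5 (next): list=[41, 7, 6, 5, 4, 8, 9, 1] cursor@5
After 6 (insert_before(22)): list=[41, 7, 6, 22, 5, 4, 8, 9, 1] cursor@5
After 7 (insert_before(60)): list=[41, 7, 6, 22, 60, 5, 4, 8, 9, 1] cursor@5
After 8 (prev): list=[41, 7, 6, 22, 60, 5, 4, 8, 9, 1] cursor@60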